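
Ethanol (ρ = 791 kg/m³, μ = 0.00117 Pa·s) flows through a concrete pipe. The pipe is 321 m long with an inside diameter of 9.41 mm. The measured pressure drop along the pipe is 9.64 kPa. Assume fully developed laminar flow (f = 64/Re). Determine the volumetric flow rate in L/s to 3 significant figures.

For laminar flow, f = 64/Re with Re = ρVD/μ, so Darcy-Weisbach reduces to ΔP = 32μLV/D². Solving for V: V = ΔP·D²/(32μL) = 9640·(0.00941)²/(32·0.00117·321) = 0.07103 m/s.
Check: Re = ρVD/μ = 791·0.07103·0.00941/0.00117 = 451.9 < 2300, so the laminar assumption holds.
Q = V·A = 0.07103·(π/4·0.00941²) = 4.94e-06 m³/s = 0.00494 L/s.

Q ≈ 0.00494 L/s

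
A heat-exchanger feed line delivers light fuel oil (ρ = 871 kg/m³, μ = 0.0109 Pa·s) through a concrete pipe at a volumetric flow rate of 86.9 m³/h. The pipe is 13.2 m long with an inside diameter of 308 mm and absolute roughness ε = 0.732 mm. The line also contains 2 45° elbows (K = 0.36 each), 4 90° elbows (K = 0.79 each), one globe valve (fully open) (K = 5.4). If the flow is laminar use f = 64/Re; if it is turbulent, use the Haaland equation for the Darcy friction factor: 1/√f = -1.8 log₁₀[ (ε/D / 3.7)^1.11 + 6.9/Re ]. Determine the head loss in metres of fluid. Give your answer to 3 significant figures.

h_f ≈ 0.0578 m

Q = 86.9 m³/h = 86.9/3600 = 0.02414 m³/s.
Cross-sectional area A = πD²/4 = π(0.308)²/4 = 0.07451 m²; mean velocity V = Q/A = 0.02414/0.07451 = 0.324 m/s.
Reynolds number Re = ρVD/μ = 871 · 0.324 · 0.308 / 0.0109 = 7974.
Re > 4000 → turbulent. Relative roughness ε/D = 0.000732/0.308 = 0.00238. Haaland: 1/√f = -1.8 log₁₀[(0.00238/3.7)^1.11 + 6.9/7974] = -1.8 log₁₀[0.000286 + 0.000865] = 5.29, so f = 0.03574.
Total minor-loss coefficient ΣK = 2·0.36 + 4·0.79 + 1·5.4 = 9.28.
ΔP = [f·L/D + ΣK]·(ρV²/2) = [0.03574·13.2/0.308 + 9.28]·(871·0.324²/2) = [1.532 + 9.28]·45.71 = 494.2 Pa.
Head loss h_f = ΔP/(ρg) = 494.2/(871·9.81) = 0.0578 m.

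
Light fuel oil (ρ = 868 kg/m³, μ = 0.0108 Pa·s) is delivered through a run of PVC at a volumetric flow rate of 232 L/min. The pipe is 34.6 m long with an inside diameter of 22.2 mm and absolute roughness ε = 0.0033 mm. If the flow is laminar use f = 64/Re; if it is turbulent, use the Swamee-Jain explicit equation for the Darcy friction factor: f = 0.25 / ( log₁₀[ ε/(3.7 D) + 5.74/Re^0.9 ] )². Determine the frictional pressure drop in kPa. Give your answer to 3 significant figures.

ΔP ≈ 1820 kPa

Q = 232 L/min = 232/60000 = 0.003867 m³/s.
Cross-sectional area A = πD²/4 = π(0.0222)²/4 = 0.0003871 m²; mean velocity V = Q/A = 0.003867/0.0003871 = 9.989 m/s.
Reynolds number Re = ρVD/μ = 868 · 9.989 · 0.0222 / 0.0108 = 1.782e+04.
Re > 4000 → turbulent. Relative roughness ε/D = 3.3e-06/0.0222 = 0.000149. Swamee-Jain: f = 0.25/(log₁₀[0.000149/3.7 + 5.74/1.782e+04^0.9])² = 0.25/(log₁₀[4.02e-05 + 0.000857])² = 0.25/(-3.047)² = 0.02693.
Darcy-Weisbach: ΔP = f(L/D)(ρV²/2) = 0.02693·(34.6/0.0222)·(868·9.989²/2) = 0.02693·1559·4.331e+04 = 1.817e+06 Pa.
ΔP = 1.817e+06 Pa = 1820 kPa.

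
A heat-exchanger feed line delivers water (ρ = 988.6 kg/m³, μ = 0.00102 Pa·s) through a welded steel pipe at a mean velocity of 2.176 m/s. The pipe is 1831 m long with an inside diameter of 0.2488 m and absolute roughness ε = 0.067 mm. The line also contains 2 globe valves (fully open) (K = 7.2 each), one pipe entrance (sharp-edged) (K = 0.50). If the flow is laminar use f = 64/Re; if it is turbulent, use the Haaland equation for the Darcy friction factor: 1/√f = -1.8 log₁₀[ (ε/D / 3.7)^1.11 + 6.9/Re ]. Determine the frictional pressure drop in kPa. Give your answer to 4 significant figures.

ΔP ≈ 307.9 kPa

Reynolds number Re = ρVD/μ = 988.6 · 2.176 · 0.2488 / 0.00102 = 5.247e+05.
Re > 4000 → turbulent. Relative roughness ε/D = 6.7e-05/0.2488 = 0.000269. Haaland: 1/√f = -1.8 log₁₀[(0.000269/3.7)^1.11 + 6.9/5.247e+05] = -1.8 log₁₀[2.55e-05 + 1.31e-05] = 7.943, so f = 0.01585.
Total minor-loss coefficient ΣK = 2·7.2 + 1·0.5 = 14.9.
ΔP = [f·L/D + ΣK]·(ρV²/2) = [0.01585·1831/0.2488 + 14.9]·(988.6·2.176²/2) = [116.7 + 14.9]·2340 = 3.079e+05 Pa.
ΔP = 3.079e+05 Pa = 307.9 kPa.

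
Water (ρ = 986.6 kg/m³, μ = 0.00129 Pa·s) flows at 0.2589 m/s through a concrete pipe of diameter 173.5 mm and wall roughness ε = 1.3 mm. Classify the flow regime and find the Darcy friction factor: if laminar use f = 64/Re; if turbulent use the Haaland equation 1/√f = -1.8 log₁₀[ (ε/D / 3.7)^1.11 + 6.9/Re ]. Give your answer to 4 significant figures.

f ≈ 0.03640

Re = ρVD/μ = 986.6·0.2589·0.1735/0.00129 = 3.435e+04.
Re > 4000 → turbulent. ε/D = 0.0013/0.1735 = 0.00749; Haaland: 1/√f = -1.8 log₁₀[0.00102 + 0.000201] = 5.242, so f = 0.0364.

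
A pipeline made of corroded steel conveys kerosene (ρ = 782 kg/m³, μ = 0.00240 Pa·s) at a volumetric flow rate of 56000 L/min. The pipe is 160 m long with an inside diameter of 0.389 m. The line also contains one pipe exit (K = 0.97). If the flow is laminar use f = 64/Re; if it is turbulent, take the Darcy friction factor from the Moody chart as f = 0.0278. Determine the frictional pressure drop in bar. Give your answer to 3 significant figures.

ΔP ≈ 2.99 bar

Q = 56000 L/min = 56000/60000 = 0.9333 m³/s.
Cross-sectional area A = πD²/4 = π(0.389)²/4 = 0.1188 m²; mean velocity V = Q/A = 0.9333/0.1188 = 7.853 m/s.
Reynolds number Re = ρVD/μ = 782 · 7.853 · 0.389 / 0.0024 = 9.954e+05.
Re > 4000 → turbulent; use the Moody-chart value f = 0.0278.
Total minor-loss coefficient ΣK = 1·0.97 = 0.97.
ΔP = [f·L/D + ΣK]·(ρV²/2) = [0.0278·160/0.389 + 0.97]·(782·7.853²/2) = [11.43 + 0.97]·2.411e+04 = 2.991e+05 Pa.
ΔP = 2.991e+05 Pa = 2.99 bar.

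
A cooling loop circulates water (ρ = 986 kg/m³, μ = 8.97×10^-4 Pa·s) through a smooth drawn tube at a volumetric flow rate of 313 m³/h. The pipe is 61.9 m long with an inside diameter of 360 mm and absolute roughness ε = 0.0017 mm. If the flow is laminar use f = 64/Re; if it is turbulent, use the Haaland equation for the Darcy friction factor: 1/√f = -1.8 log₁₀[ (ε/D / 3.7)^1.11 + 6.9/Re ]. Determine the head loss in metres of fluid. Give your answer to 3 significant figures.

Q = 313 m³/h = 313/3600 = 0.08694 m³/s.
Cross-sectional area A = πD²/4 = π(0.36)²/4 = 0.1018 m²; mean velocity V = Q/A = 0.08694/0.1018 = 0.8542 m/s.
Reynolds number Re = ρVD/μ = 986 · 0.8542 · 0.36 / 0.000897 = 3.38e+05.
Re > 4000 → turbulent. Relative roughness ε/D = 1.7e-06/0.36 = 4.72e-06. Haaland: 1/√f = -1.8 log₁₀[(4.72e-06/3.7)^1.11 + 6.9/3.38e+05] = -1.8 log₁₀[2.87e-07 + 2.04e-05] = 8.431, so f = 0.01407.
Darcy-Weisbach: ΔP = f(L/D)(ρV²/2) = 0.01407·(61.9/0.36)·(986·0.8542²/2) = 0.01407·171.9·359.7 = 870.1 Pa.
Head loss h_f = ΔP/(ρg) = 870.1/(986·9.81) = 0.0899 m.

h_f ≈ 0.0899 m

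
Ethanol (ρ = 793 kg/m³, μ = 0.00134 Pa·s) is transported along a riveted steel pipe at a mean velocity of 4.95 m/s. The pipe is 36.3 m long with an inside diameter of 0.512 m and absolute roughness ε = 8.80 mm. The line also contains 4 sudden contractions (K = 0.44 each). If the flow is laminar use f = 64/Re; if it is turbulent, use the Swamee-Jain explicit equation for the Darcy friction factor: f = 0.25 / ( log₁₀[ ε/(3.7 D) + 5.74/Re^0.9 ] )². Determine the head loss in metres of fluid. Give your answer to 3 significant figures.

Reynolds number Re = ρVD/μ = 793 · 4.95 · 0.512 / 0.00134 = 1.5e+06.
Re > 4000 → turbulent. Relative roughness ε/D = 0.0088/0.512 = 0.0172. Swamee-Jain: f = 0.25/(log₁₀[0.0172/3.7 + 5.74/1.5e+06^0.9])² = 0.25/(log₁₀[0.00465 + 1.59e-05])² = 0.25/(-2.332)² = 0.04599.
Total minor-loss coefficient ΣK = 4·0.44 = 1.76.
ΔP = [f·L/D + ΣK]·(ρV²/2) = [0.04599·36.3/0.512 + 1.76]·(793·4.95²/2) = [3.261 + 1.76]·9715 = 4.878e+04 Pa.
Head loss h_f = ΔP/(ρg) = 4.878e+04/(793·9.81) = 6.27 m.

h_f ≈ 6.27 m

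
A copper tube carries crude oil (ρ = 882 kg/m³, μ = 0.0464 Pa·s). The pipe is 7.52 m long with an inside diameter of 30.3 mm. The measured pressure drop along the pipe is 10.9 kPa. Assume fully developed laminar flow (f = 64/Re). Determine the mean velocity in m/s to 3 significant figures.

V ≈ 0.896 m/s

For laminar flow, f = 64/Re with Re = ρVD/μ, so Darcy-Weisbach reduces to ΔP = 32μLV/D². Solving for V: V = ΔP·D²/(32μL) = 1.09e+04·(0.0303)²/(32·0.0464·7.52) = 0.8962 m/s.
Check: Re = ρVD/μ = 882·0.8962·0.0303/0.0464 = 516.2 < 2300, so the laminar assumption holds.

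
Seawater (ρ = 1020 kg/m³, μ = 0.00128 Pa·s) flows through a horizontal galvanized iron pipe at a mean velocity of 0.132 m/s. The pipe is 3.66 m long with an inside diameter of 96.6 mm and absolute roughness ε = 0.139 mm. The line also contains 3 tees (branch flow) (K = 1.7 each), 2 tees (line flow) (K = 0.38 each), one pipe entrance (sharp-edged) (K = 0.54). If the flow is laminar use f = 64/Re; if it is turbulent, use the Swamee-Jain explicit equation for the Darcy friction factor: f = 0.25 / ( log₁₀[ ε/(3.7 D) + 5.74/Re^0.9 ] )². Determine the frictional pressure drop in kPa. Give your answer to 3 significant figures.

ΔP ≈ 0.0681 kPa

Reynolds number Re = ρVD/μ = 1020 · 0.132 · 0.0966 / 0.00128 = 1.016e+04.
Re > 4000 → turbulent. Relative roughness ε/D = 0.000139/0.0966 = 0.00144. Swamee-Jain: f = 0.25/(log₁₀[0.00144/3.7 + 5.74/1.016e+04^0.9])² = 0.25/(log₁₀[0.000389 + 0.00142])² = 0.25/(-2.742)² = 0.03324.
Total minor-loss coefficient ΣK = 3·1.7 + 2·0.38 + 1·0.54 = 6.4.
ΔP = [f·L/D + ΣK]·(ρV²/2) = [0.03324·3.66/0.0966 + 6.4]·(1020·0.132²/2) = [1.26 + 6.4]·8.886 = 68.06 Pa.
ΔP = 68.06 Pa = 0.0681 kPa.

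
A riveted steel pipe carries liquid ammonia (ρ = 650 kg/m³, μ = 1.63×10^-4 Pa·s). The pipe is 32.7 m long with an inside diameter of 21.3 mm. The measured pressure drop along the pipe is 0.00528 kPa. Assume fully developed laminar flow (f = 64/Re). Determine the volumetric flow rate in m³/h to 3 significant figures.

Q ≈ 0.0180 m³/h

For laminar flow, f = 64/Re with Re = ρVD/μ, so Darcy-Weisbach reduces to ΔP = 32μLV/D². Solving for V: V = ΔP·D²/(32μL) = 5.28·(0.0213)²/(32·0.000163·32.7) = 0.01404 m/s.
Check: Re = ρVD/μ = 650·0.01404·0.0213/0.000163 = 1193 < 2300, so the laminar assumption holds.
Q = V·A = 0.01404·(π/4·0.0213²) = 5.004e-06 m³/s = 0.0180 m³/h.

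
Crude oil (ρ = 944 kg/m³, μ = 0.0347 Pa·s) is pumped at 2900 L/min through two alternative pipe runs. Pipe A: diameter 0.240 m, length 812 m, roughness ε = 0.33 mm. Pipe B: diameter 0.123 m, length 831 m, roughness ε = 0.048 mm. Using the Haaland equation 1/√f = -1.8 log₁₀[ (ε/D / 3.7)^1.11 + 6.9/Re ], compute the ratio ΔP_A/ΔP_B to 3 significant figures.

ΔP_A/ΔP_B ≈ 0.0425

Pipe A: V = Q/A = 0.04833/0.04524 = 1.068 m/s; Re = 6976; ε/D = 0.00138; Haaland → f = 0.03568; ΔP_A = f(L/D)(ρV²/2) = 6.504e+04 Pa.
Pipe B: V = Q/A = 0.04833/0.01188 = 4.068 m/s; Re = 1.361e+04; ε/D = 0.00039; Haaland → f = 0.02898; ΔP_B = f(L/D)(ρV²/2) = 1.529e+06 Pa.
ΔP_A/ΔP_B = 6.504e+04/1.529e+06 = 0.0425.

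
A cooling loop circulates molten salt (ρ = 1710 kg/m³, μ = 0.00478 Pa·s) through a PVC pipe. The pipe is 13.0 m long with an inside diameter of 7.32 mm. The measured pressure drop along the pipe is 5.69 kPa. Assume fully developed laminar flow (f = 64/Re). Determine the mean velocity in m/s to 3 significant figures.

V ≈ 0.153 m/s

For laminar flow, f = 64/Re with Re = ρVD/μ, so Darcy-Weisbach reduces to ΔP = 32μLV/D². Solving for V: V = ΔP·D²/(32μL) = 5690·(0.00732)²/(32·0.00478·13) = 0.1533 m/s.
Check: Re = ρVD/μ = 1710·0.1533·0.00732/0.00478 = 401.5 < 2300, so the laminar assumption holds.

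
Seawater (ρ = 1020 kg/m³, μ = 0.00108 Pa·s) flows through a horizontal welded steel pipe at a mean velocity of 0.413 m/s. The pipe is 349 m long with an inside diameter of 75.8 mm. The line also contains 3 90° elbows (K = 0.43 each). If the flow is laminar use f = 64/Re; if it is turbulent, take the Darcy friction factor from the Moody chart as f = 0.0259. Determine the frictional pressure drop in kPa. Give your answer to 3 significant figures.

ΔP ≈ 10.5 kPa

Reynolds number Re = ρVD/μ = 1020 · 0.413 · 0.0758 / 0.00108 = 2.957e+04.
Re > 4000 → turbulent; use the Moody-chart value f = 0.0259.
Total minor-loss coefficient ΣK = 3·0.43 = 1.29.
ΔP = [f·L/D + ΣK]·(ρV²/2) = [0.0259·349/0.0758 + 1.29]·(1020·0.413²/2) = [119.2 + 1.29]·86.99 = 1.049e+04 Pa.
ΔP = 1.049e+04 Pa = 10.5 kPa.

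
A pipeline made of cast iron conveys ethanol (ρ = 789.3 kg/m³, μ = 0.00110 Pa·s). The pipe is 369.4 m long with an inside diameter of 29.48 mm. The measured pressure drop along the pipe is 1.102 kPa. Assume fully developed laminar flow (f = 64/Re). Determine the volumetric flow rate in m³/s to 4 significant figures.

For laminar flow, f = 64/Re with Re = ρVD/μ, so Darcy-Weisbach reduces to ΔP = 32μLV/D². Solving for V: V = ΔP·D²/(32μL) = 1102·(0.02948)²/(32·0.0011·369.4) = 0.07365 m/s.
Check: Re = ρVD/μ = 789.3·0.07365·0.02948/0.0011 = 1558 < 2300, so the laminar assumption holds.
Q = V·A = 0.07365·(π/4·0.02948²) = 5.027e-05 m³/s = 5.027×10^-5 m³/s.

Q ≈ 5.027×10^-5 m³/s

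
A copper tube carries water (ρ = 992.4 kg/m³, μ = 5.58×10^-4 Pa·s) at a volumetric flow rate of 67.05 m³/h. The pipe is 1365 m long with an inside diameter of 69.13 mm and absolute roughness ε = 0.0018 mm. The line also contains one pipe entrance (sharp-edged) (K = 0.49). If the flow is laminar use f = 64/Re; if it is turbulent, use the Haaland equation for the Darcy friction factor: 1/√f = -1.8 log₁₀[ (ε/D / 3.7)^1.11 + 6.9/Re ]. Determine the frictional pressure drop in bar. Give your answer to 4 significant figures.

ΔP ≈ 31.34 bar

Q = 67.05 m³/h = 67.05/3600 = 0.01862 m³/s.
Cross-sectional area A = πD²/4 = π(0.06913)²/4 = 0.003753 m²; mean velocity V = Q/A = 0.01862/0.003753 = 4.962 m/s.
Reynolds number Re = ρVD/μ = 992.4 · 4.962 · 0.06913 / 0.000558 = 6.101e+05.
Re > 4000 → turbulent. Relative roughness ε/D = 1.8e-06/0.06913 = 2.6e-05. Haaland: 1/√f = -1.8 log₁₀[(2.6e-05/3.7)^1.11 + 6.9/6.101e+05] = -1.8 log₁₀[1.91e-06 + 1.13e-05] = 8.782, so f = 0.01297.
Total minor-loss coefficient ΣK = 1·0.49 = 0.49.
ΔP = [f·L/D + ΣK]·(ρV²/2) = [0.01297·1365/0.06913 + 0.49]·(992.4·4.962²/2) = [256 + 0.49]·1.222e+04 = 3.134e+06 Pa.
ΔP = 3.134e+06 Pa = 31.34 bar.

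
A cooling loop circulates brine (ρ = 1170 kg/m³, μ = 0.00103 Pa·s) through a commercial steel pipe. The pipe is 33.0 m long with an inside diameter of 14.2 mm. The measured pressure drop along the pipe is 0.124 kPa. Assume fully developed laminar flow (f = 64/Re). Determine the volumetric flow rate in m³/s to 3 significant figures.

For laminar flow, f = 64/Re with Re = ρVD/μ, so Darcy-Weisbach reduces to ΔP = 32μLV/D². Solving for V: V = ΔP·D²/(32μL) = 124·(0.0142)²/(32·0.00103·33) = 0.02299 m/s.
Check: Re = ρVD/μ = 1170·0.02299·0.0142/0.00103 = 370.8 < 2300, so the laminar assumption holds.
Q = V·A = 0.02299·(π/4·0.0142²) = 3.641e-06 m³/s = 3.64×10^-6 m³/s.

Q ≈ 3.64×10^-6 m³/s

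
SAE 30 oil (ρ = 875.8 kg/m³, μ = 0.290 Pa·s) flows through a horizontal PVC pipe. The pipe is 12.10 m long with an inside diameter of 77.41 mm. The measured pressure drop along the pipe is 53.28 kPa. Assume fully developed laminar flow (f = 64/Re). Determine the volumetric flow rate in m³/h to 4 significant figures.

For laminar flow, f = 64/Re with Re = ρVD/μ, so Darcy-Weisbach reduces to ΔP = 32μLV/D². Solving for V: V = ΔP·D²/(32μL) = 5.328e+04·(0.07741)²/(32·0.29·12.1) = 2.843 m/s.
Check: Re = ρVD/μ = 875.8·2.843·0.07741/0.29 = 664.7 < 2300, so the laminar assumption holds.
Q = V·A = 2.843·(π/4·0.07741²) = 0.01338 m³/s = 48.17 m³/h.

Q ≈ 48.17 m³/h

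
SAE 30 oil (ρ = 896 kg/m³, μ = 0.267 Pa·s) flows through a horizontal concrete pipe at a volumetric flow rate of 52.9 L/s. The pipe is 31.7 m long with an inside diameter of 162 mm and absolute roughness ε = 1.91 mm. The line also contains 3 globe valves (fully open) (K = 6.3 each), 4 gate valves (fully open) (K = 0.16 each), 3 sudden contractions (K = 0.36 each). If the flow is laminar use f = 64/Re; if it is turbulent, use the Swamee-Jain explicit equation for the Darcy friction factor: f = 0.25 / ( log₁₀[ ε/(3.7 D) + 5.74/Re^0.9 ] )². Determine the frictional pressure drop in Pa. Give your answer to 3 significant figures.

ΔP ≈ 87300 Pa

Q = 52.9 L/s = 52.9/1000 = 0.0529 m³/s.
Cross-sectional area A = πD²/4 = π(0.162)²/4 = 0.02061 m²; mean velocity V = Q/A = 0.0529/0.02061 = 2.566 m/s.
Reynolds number Re = ρVD/μ = 896 · 2.566 · 0.162 / 0.267 = 1395.
Re < 2300 → laminar flow, so f = 64/Re = 64/1395 = 0.04587 (the turbulent correlation is not needed).
Total minor-loss coefficient ΣK = 3·6.3 + 4·0.16 + 3·0.36 = 20.6.
ΔP = [f·L/D + ΣK]·(ρV²/2) = [0.04587·31.7/0.162 + 20.6]·(896·2.566²/2) = [8.976 + 20.6]·2951 = 8.733e+04 Pa.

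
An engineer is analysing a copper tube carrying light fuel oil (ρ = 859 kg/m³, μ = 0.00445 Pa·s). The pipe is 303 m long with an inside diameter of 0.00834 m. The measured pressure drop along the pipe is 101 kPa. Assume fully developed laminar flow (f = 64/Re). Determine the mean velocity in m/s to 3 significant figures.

For laminar flow, f = 64/Re with Re = ρVD/μ, so Darcy-Weisbach reduces to ΔP = 32μLV/D². Solving for V: V = ΔP·D²/(32μL) = 1.01e+05·(0.00834)²/(32·0.00445·303) = 0.1628 m/s.
Check: Re = ρVD/μ = 859·0.1628·0.00834/0.00445 = 262.1 < 2300, so the laminar assumption holds.

V ≈ 0.163 m/s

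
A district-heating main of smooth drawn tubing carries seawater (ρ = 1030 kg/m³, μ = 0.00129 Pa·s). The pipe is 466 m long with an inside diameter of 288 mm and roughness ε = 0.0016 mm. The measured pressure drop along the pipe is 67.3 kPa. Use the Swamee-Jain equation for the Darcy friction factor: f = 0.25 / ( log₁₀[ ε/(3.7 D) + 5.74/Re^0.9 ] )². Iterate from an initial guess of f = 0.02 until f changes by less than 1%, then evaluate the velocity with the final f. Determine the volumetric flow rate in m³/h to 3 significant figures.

Q ≈ 588 m³/h

Rearranging Darcy-Weisbach: V = √(2·ΔP·D/(f·L·ρ)). With ε/D = 1.6e-06/0.288 = 5.56e-06, iterate starting from f = 0.02:
  f = 0.02 → V = √(2·6.73e+04·0.288/(0.02·466·1030)) = 2.01 m/s; Re = ρVD/μ = 4.621e+05; f → 0.01336
  f = 0.01336 → V = 2.458 m/s; Re = 5.653e+05; f → 0.0129
  f = 0.0129 → V = 2.502 m/s; Re = 5.753e+05; f → 0.01287
Converged (Δf/f < 1%). With the final f = 0.01287: V = √(2·6.73e+04·0.288/(0.01287·466·1030)) = 2.505 m/s.
Q = V·A = 2.505·(π/4·0.288²) = 0.1632 m³/s = 588 m³/h.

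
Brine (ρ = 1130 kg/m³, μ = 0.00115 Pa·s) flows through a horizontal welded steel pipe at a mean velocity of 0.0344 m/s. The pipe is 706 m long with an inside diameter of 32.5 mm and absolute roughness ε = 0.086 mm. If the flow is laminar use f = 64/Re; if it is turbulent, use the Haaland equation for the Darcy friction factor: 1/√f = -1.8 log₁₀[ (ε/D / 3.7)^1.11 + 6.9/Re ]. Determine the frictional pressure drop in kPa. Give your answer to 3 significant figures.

ΔP ≈ 0.846 kPa

Reynolds number Re = ρVD/μ = 1130 · 0.0344 · 0.0325 / 0.00115 = 1099.
Re < 2300 → laminar flow, so f = 64/Re = 64/1099 = 0.05826 (the turbulent correlation is not needed).
Darcy-Weisbach: ΔP = f(L/D)(ρV²/2) = 0.05826·(706/0.0325)·(1130·0.0344²/2) = 0.05826·2.172e+04·0.6686 = 846.1 Pa.
ΔP = 846.1 Pa = 0.846 kPa.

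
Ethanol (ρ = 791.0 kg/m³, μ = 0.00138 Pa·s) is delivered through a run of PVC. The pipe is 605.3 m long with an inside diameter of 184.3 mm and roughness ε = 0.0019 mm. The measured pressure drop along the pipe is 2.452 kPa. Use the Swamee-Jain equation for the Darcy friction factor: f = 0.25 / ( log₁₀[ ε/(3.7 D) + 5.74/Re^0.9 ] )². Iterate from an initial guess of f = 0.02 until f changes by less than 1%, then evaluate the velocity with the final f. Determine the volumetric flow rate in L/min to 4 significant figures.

Q ≈ 454.6 L/min

Rearranging Darcy-Weisbach: V = √(2·ΔP·D/(f·L·ρ)). With ε/D = 1.9e-06/0.1843 = 1.03e-05, iterate starting from f = 0.02:
  f = 0.02 → V = √(2·2452·0.1843/(0.02·605.3·791)) = 0.3072 m/s; Re = ρVD/μ = 3.245e+04; f → 0.02297
  f = 0.02297 → V = 0.2867 m/s; Re = 3.028e+04; f → 0.02335
  f = 0.02335 → V = 0.2843 m/s; Re = 3.003e+04; f → 0.0234
Converged (Δf/f < 1%). With the final f = 0.0234: V = √(2·2452·0.1843/(0.0234·605.3·791)) = 0.284 m/s.
Q = V·A = 0.284·(π/4·0.1843²) = 0.007577 m³/s = 454.6 L/min.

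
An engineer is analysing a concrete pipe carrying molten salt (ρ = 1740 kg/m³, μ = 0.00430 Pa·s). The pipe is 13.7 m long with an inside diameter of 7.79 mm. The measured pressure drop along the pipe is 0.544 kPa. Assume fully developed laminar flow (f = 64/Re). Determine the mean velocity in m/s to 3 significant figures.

For laminar flow, f = 64/Re with Re = ρVD/μ, so Darcy-Weisbach reduces to ΔP = 32μLV/D². Solving for V: V = ΔP·D²/(32μL) = 544·(0.00779)²/(32·0.0043·13.7) = 0.01751 m/s.
Check: Re = ρVD/μ = 1740·0.01751·0.00779/0.0043 = 55.2 < 2300, so the laminar assumption holds.

V ≈ 0.0175 m/s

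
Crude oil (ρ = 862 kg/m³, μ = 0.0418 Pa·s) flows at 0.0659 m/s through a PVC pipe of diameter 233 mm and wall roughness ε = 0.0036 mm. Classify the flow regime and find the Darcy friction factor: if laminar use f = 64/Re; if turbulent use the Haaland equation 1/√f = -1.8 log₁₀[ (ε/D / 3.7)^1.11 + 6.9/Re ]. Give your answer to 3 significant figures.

Re = ρVD/μ = 862·0.0659·0.233/0.0418 = 316.6.
Re < 2300 → laminar, so f = 64/Re = 0.2021 (roughness is irrelevant in laminar flow).

f ≈ 0.202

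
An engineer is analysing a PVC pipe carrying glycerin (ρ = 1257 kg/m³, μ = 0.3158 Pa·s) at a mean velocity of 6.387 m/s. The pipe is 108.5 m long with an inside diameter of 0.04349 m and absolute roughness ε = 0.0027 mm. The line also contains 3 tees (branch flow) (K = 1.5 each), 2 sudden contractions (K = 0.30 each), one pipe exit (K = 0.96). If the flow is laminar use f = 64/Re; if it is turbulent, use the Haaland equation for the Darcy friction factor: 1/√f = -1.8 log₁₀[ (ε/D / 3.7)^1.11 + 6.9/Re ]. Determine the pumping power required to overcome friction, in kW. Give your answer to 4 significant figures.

P ≈ 36.60 kW

Reynolds number Re = ρVD/μ = 1257 · 6.387 · 0.04349 / 0.316 = 1106.
Re < 2300 → laminar flow, so f = 64/Re = 64/1106 = 0.05789 (the turbulent correlation is not needed).
Total minor-loss coefficient ΣK = 3·1.5 + 2·0.3 + 1·0.96 = 6.06.
ΔP = [f·L/D + ΣK]·(ρV²/2) = [0.05789·108.5/0.04349 + 6.06]·(1257·6.387²/2) = [144.4 + 6.06]·2.564e+04 = 3.858e+06 Pa.
Q = V·A = 6.387·0.001485 = 0.009488 m³/s.
Pumping power P = QΔP = 0.009488·3.858e+06 = 36604 W = 36.60 kW.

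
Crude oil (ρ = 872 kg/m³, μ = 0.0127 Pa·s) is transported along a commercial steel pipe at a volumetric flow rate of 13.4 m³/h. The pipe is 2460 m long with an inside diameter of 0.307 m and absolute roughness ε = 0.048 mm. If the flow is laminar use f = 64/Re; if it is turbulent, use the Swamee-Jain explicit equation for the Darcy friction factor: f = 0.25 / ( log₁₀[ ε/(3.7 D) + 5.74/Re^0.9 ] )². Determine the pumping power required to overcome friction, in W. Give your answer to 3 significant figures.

P ≈ 1.99 W

Q = 13.4 m³/h = 13.4/3600 = 0.003722 m³/s.
Cross-sectional area A = πD²/4 = π(0.307)²/4 = 0.07402 m²; mean velocity V = Q/A = 0.003722/0.07402 = 0.05028 m/s.
Reynolds number Re = ρVD/μ = 872 · 0.05028 · 0.307 / 0.0127 = 1060.
Re < 2300 → laminar flow, so f = 64/Re = 64/1060 = 0.06038 (the turbulent correlation is not needed).
Darcy-Weisbach: ΔP = f(L/D)(ρV²/2) = 0.06038·(2460/0.307)·(872·0.05028²/2) = 0.06038·8013·1.102 = 533.4 Pa.
Pumping power P = QΔP = 0.003722·533.4 = 1.985 W = 1.99 W.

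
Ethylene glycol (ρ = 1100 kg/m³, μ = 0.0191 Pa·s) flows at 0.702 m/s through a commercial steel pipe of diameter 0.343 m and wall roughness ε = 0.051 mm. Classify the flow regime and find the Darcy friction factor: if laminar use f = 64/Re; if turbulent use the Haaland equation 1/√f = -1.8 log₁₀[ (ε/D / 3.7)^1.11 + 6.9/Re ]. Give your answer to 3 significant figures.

f ≈ 0.0285

Re = ρVD/μ = 1100·0.702·0.343/0.0191 = 1.387e+04.
Re > 4000 → turbulent. ε/D = 5.1e-05/0.343 = 0.000149; Haaland: 1/√f = -1.8 log₁₀[1.32e-05 + 0.000498] = 5.925, so f = 0.02848.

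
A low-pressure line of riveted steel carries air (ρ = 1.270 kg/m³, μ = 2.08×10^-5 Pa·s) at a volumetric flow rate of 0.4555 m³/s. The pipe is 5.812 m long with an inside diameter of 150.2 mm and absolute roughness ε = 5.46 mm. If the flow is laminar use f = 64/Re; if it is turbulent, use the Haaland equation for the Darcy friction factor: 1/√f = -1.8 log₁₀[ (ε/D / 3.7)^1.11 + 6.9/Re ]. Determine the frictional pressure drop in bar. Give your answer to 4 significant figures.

ΔP ≈ 0.01011 bar

Cross-sectional area A = πD²/4 = π(0.1502)²/4 = 0.01772 m²; mean velocity V = Q/A = 0.4555/0.01772 = 25.71 m/s.
Reynolds number Re = ρVD/μ = 1.27 · 25.71 · 0.1502 / 2.08e-05 = 2.358e+05.
Re > 4000 → turbulent. Relative roughness ε/D = 0.00546/0.1502 = 0.0364. Haaland: 1/√f = -1.8 log₁₀[(0.0364/3.7)^1.11 + 6.9/2.358e+05] = -1.8 log₁₀[0.00591 + 2.93e-05] = 4.007, so f = 0.06227.
Darcy-Weisbach: ΔP = f(L/D)(ρV²/2) = 0.06227·(5.812/0.1502)·(1.27·25.71²/2) = 0.06227·38.7·419.7 = 1011 Pa.
ΔP = 1011 Pa = 0.01011 bar.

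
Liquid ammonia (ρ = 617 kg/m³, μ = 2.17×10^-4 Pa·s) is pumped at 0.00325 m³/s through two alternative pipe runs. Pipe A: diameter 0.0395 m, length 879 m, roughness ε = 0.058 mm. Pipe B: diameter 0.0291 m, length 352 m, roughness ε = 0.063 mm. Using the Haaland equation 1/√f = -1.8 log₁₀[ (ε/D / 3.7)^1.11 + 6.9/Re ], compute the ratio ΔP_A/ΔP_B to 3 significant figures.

ΔP_A/ΔP_B ≈ 0.497

Pipe A: V = Q/A = 0.00325/0.001225 = 2.652 m/s; Re = 2.979e+05; ε/D = 0.00147; Haaland → f = 0.02231; ΔP_A = f(L/D)(ρV²/2) = 1.077e+06 Pa.
Pipe B: V = Q/A = 0.00325/0.0006651 = 4.887 m/s; Re = 4.043e+05; ε/D = 0.00216; Haaland → f = 0.02435; ΔP_B = f(L/D)(ρV²/2) = 2.169e+06 Pa.
ΔP_A/ΔP_B = 1.077e+06/2.169e+06 = 0.497.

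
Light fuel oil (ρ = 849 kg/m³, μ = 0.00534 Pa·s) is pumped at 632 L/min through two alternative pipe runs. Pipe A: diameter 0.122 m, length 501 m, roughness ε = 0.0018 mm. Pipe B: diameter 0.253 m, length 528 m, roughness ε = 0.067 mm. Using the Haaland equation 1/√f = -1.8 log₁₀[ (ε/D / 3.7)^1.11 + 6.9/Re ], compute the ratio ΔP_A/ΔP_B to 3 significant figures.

Pipe A: V = Q/A = 0.01053/0.01169 = 0.9011 m/s; Re = 1.748e+04; ε/D = 1.48e-05; Haaland → f = 0.02666; ΔP_A = f(L/D)(ρV²/2) = 3.773e+04 Pa.
Pipe B: V = Q/A = 0.01053/0.05027 = 0.2095 m/s; Re = 8428; ε/D = 0.000265; Haaland → f = 0.03267; ΔP_B = f(L/D)(ρV²/2) = 1270 Pa.
ΔP_A/ΔP_B = 3.773e+04/1270 = 29.7.

ΔP_A/ΔP_B ≈ 29.7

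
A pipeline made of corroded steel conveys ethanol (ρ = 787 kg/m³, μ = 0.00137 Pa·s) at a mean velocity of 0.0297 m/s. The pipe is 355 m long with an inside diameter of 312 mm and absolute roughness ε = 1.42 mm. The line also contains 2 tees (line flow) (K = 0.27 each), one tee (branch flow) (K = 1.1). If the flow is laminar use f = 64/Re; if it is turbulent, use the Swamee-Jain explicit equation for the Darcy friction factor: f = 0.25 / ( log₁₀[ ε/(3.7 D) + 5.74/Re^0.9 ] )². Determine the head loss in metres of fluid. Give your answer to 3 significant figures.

Reynolds number Re = ρVD/μ = 787 · 0.0297 · 0.312 / 0.00137 = 5323.
Re > 4000 → turbulent. Relative roughness ε/D = 0.00142/0.312 = 0.00455. Swamee-Jain: f = 0.25/(log₁₀[0.00455/3.7 + 5.74/5323^0.9])² = 0.25/(log₁₀[0.00123 + 0.00254])² = 0.25/(-2.423)² = 0.04257.
Total minor-loss coefficient ΣK = 2·0.27 + 1·1.1 = 1.64.
ΔP = [f·L/D + ΣK]·(ρV²/2) = [0.04257·355/0.312 + 1.64]·(787·0.0297²/2) = [48.44 + 1.64]·0.3471 = 17.38 Pa.
Head loss h_f = ΔP/(ρg) = 17.38/(787·9.81) = 0.00225 m.

h_f ≈ 0.00225 m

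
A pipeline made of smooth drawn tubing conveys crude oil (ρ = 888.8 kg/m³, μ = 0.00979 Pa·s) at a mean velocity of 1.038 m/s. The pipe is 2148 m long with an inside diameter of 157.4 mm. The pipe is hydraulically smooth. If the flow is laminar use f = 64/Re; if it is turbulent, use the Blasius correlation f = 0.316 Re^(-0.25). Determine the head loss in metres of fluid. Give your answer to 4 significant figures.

Reynolds number Re = ρVD/μ = 888.8 · 1.038 · 0.1574 / 0.00979 = 1.483e+04.
Re > 4000 → turbulent. Smooth-pipe (Blasius): f = 0.316 Re^(-0.25) = 0.316/(1.483e+04)^0.25 = 0.02863.
Darcy-Weisbach: ΔP = f(L/D)(ρV²/2) = 0.02863·(2148/0.1574)·(888.8·1.038²/2) = 0.02863·1.365e+04·478.8 = 1.871e+05 Pa.
Head loss h_f = ΔP/(ρg) = 1.871e+05/(888.8·9.81) = 21.46 m.

h_f ≈ 21.46 m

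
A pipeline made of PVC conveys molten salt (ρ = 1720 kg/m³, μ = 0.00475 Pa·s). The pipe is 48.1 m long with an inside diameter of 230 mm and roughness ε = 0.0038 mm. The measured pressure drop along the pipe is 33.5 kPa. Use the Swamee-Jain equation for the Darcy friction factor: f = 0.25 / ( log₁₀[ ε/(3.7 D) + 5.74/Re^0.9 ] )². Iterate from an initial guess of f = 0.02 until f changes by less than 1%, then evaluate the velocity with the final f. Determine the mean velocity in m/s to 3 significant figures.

V ≈ 3.57 m/s

Rearranging Darcy-Weisbach: V = √(2·ΔP·D/(f·L·ρ)). With ε/D = 3.8e-06/0.23 = 1.65e-05, iterate starting from f = 0.02:
  f = 0.02 → V = √(2·3.35e+04·0.23/(0.02·48.1·1720)) = 3.052 m/s; Re = ρVD/μ = 2.542e+05; f → 0.01501
  f = 0.01501 → V = 3.523 m/s; Re = 2.934e+05; f → 0.01462
  f = 0.01462 → V = 3.569 m/s; Re = 2.972e+05; f → 0.01459
Converged (Δf/f < 1%). With the final f = 0.01459: V = √(2·3.35e+04·0.23/(0.01459·48.1·1720)) = 3.573 m/s.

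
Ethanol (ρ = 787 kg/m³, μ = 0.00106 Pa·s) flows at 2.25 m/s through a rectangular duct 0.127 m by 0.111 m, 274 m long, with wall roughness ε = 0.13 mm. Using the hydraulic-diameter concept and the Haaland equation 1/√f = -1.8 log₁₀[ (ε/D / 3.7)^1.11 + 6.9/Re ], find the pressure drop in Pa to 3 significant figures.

ΔP ≈ 98200 Pa

Hydraulic diameter D_h = 4A/P = 4·(0.127·0.111)/(2·(0.127+0.111)) = 0.05639/0.476 = 0.1185 m.
Re = ρVD_h/μ = 787·2.25·0.1185/0.00106 = 1.979e+05.
ε/D_h = 0.00013/0.1185 = 0.0011; Haaland gives 1/√f = -1.8 log₁₀[0.000121+3.49e-05] = 6.851, so f = 0.0213.
ΔP = f(L/D_h)(ρV²/2) = 0.0213·274/0.1185·1992 = 9.816e+04 Pa.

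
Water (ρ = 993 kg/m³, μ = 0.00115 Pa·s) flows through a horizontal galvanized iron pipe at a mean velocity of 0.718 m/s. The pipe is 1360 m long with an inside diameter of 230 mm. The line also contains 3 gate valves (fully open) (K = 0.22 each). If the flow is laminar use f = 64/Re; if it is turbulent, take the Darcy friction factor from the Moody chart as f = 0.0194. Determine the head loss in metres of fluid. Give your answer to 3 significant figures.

Reynolds number Re = ρVD/μ = 993 · 0.718 · 0.23 / 0.00115 = 1.426e+05.
Re > 4000 → turbulent; use the Moody-chart value f = 0.0194.
Total minor-loss coefficient ΣK = 3·0.22 = 0.66.
ΔP = [f·L/D + ΣK]·(ρV²/2) = [0.0194·1360/0.23 + 0.66]·(993·0.718²/2) = [114.7 + 0.66]·256 = 2.953e+04 Pa.
Head loss h_f = ΔP/(ρg) = 2.953e+04/(993·9.81) = 3.03 m.

h_f ≈ 3.03 m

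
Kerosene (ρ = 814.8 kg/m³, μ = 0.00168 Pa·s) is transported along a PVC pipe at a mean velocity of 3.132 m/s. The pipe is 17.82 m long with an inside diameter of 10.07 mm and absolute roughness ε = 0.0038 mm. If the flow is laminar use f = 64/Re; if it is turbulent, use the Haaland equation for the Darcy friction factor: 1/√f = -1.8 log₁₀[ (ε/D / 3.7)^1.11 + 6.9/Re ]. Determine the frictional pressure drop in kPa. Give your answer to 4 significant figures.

Reynolds number Re = ρVD/μ = 814.8 · 3.132 · 0.01007 / 0.00168 = 1.53e+04.
Re > 4000 → turbulent. Relative roughness ε/D = 3.8e-06/0.01007 = 0.000377. Haaland: 1/√f = -1.8 log₁₀[(0.000377/3.7)^1.11 + 6.9/1.53e+04] = -1.8 log₁₀[3.71e-05 + 0.000451] = 5.961, so f = 0.02815.
Darcy-Weisbach: ΔP = f(L/D)(ρV²/2) = 0.02815·(17.82/0.01007)·(814.8·3.132²/2) = 0.02815·1770·3996 = 1.991e+05 Pa.
ΔP = 1.991e+05 Pa = 199.1 kPa.

ΔP ≈ 199.1 kPa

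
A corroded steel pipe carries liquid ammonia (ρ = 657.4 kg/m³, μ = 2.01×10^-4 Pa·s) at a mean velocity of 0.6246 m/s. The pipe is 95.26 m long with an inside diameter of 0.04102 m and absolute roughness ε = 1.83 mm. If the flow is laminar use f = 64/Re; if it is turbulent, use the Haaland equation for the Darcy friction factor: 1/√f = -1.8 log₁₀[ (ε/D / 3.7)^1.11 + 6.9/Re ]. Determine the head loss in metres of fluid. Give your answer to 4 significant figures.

h_f ≈ 3.156 m

Reynolds number Re = ρVD/μ = 657.4 · 0.6246 · 0.04102 / 0.000201 = 8.38e+04.
Re > 4000 → turbulent. Relative roughness ε/D = 0.00183/0.04102 = 0.0446. Haaland: 1/√f = -1.8 log₁₀[(0.0446/3.7)^1.11 + 6.9/8.38e+04] = -1.8 log₁₀[0.00742 + 8.23e-05] = 3.825, so f = 0.06835.
Darcy-Weisbach: ΔP = f(L/D)(ρV²/2) = 0.06835·(95.26/0.04102)·(657.4·0.6246²/2) = 0.06835·2322·128.2 = 2.035e+04 Pa.
Head loss h_f = ΔP/(ρg) = 2.035e+04/(657.4·9.81) = 3.156 m.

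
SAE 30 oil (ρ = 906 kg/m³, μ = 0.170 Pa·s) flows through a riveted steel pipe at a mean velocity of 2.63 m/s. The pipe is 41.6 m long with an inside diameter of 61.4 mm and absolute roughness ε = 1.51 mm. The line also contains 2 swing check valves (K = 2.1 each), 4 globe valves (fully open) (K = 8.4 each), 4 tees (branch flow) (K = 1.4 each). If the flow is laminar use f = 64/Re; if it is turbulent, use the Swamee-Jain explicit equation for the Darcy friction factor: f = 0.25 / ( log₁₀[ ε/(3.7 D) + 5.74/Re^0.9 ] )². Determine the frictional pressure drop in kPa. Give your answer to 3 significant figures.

Reynolds number Re = ρVD/μ = 906 · 2.63 · 0.0614 / 0.17 = 860.6.
Re < 2300 → laminar flow, so f = 64/Re = 64/860.6 = 0.07437 (the turbulent correlation is not needed).
Total minor-loss coefficient ΣK = 2·2.1 + 4·8.4 + 4·1.4 = 43.4.
ΔP = [f·L/D + ΣK]·(ρV²/2) = [0.07437·41.6/0.0614 + 43.4]·(906·2.63²/2) = [50.39 + 43.4]·3133 = 2.939e+05 Pa.
ΔP = 2.939e+05 Pa = 294 kPa.

ΔP ≈ 294 kPa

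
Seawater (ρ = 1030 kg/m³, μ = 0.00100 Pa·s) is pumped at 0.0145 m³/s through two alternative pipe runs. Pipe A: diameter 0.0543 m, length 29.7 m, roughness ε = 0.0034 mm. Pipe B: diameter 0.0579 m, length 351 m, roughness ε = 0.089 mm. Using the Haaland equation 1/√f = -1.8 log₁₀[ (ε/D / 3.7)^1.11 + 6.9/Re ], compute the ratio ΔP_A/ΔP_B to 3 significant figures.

Pipe A: V = Q/A = 0.0145/0.002316 = 6.262 m/s; Re = 3.502e+05; ε/D = 6.26e-05; Haaland → f = 0.01455; ΔP_A = f(L/D)(ρV²/2) = 1.606e+05 Pa.
Pipe B: V = Q/A = 0.0145/0.002633 = 5.507 m/s; Re = 3.284e+05; ε/D = 0.00154; Haaland → f = 0.02249; ΔP_B = f(L/D)(ρV²/2) = 2.129e+06 Pa.
ΔP_A/ΔP_B = 1.606e+05/2.129e+06 = 0.0754.

ΔP_A/ΔP_B ≈ 0.0754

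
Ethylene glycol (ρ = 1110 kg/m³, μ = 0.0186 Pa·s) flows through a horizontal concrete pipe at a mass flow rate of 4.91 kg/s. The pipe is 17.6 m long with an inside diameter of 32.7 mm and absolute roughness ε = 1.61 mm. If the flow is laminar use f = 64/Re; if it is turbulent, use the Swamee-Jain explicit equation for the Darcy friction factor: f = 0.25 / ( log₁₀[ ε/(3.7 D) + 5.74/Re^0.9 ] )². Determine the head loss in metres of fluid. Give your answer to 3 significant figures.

h_f ≈ 56.7 m

A = πD²/4 = π(0.0327)²/4 = 0.0008398 m²; mean velocity V = ṁ/(ρA) = 4.91/(1110 · 0.0008398) = 5.267 m/s.
Reynolds number Re = ρVD/μ = 1110 · 5.267 · 0.0327 / 0.0186 = 1.028e+04.
Re > 4000 → turbulent. Relative roughness ε/D = 0.00161/0.0327 = 0.0492. Swamee-Jain: f = 0.25/(log₁₀[0.0492/3.7 + 5.74/1.028e+04^0.9])² = 0.25/(log₁₀[0.0133 + 0.00141])² = 0.25/(-1.832)² = 0.07447.
Darcy-Weisbach: ΔP = f(L/D)(ρV²/2) = 0.07447·(17.6/0.0327)·(1110·5.267²/2) = 0.07447·538.2·1.54e+04 = 6.171e+05 Pa.
Head loss h_f = ΔP/(ρg) = 6.171e+05/(1110·9.81) = 56.7 m.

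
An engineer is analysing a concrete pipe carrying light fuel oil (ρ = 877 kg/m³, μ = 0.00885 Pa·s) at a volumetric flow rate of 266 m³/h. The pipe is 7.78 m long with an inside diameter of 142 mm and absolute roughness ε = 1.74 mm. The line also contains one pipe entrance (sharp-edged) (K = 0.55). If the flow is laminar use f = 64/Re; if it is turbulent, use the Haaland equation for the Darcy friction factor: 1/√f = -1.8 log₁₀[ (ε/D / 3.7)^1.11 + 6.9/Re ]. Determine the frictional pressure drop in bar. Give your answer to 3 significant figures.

ΔP ≈ 0.269 bar

Q = 266 m³/h = 266/3600 = 0.07389 m³/s.
Cross-sectional area A = πD²/4 = π(0.142)²/4 = 0.01584 m²; mean velocity V = Q/A = 0.07389/0.01584 = 4.666 m/s.
Reynolds number Re = ρVD/μ = 877 · 4.666 · 0.142 / 0.00885 = 6.565e+04.
Re > 4000 → turbulent. Relative roughness ε/D = 0.00174/0.142 = 0.0123. Haaland: 1/√f = -1.8 log₁₀[(0.0123/3.7)^1.11 + 6.9/6.565e+04] = -1.8 log₁₀[0.00177 + 0.000105] = 4.91, so f = 0.04148.
Total minor-loss coefficient ΣK = 1·0.55 = 0.55.
ΔP = [f·L/D + ΣK]·(ρV²/2) = [0.04148·7.78/0.142 + 0.55]·(877·4.666²/2) = [2.273 + 0.55]·9545 = 2.695e+04 Pa.
ΔP = 2.695e+04 Pa = 0.269 bar.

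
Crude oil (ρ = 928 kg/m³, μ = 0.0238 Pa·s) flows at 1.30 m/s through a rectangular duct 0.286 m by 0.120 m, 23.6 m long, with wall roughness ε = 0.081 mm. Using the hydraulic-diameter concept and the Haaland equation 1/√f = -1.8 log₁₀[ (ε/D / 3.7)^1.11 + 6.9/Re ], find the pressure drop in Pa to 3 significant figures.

Hydraulic diameter D_h = 4A/P = 4·(0.286·0.12)/(2·(0.286+0.12)) = 0.1373/0.812 = 0.1691 m.
Re = ρVD_h/μ = 928·1.3·0.1691/0.0238 = 8570.
ε/D_h = 8.1e-05/0.1691 = 0.000479; Haaland gives 1/√f = -1.8 log₁₀[4.84e-05+0.000805] = 5.524, so f = 0.03277.
ΔP = f(L/D_h)(ρV²/2) = 0.03277·23.6/0.1691·784.2 = 3587 Pa.

ΔP ≈ 3590 Pa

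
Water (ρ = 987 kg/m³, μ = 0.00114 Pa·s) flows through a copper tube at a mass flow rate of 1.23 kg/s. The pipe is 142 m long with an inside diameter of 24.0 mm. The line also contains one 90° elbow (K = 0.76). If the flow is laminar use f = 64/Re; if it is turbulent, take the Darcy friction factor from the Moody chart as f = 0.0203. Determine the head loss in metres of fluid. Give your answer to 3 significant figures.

h_f ≈ 46.7 m

A = πD²/4 = π(0.024)²/4 = 0.0004524 m²; mean velocity V = ṁ/(ρA) = 1.23/(987 · 0.0004524) = 2.755 m/s.
Reynolds number Re = ρVD/μ = 987 · 2.755 · 0.024 / 0.00114 = 5.724e+04.
Re > 4000 → turbulent; use the Moody-chart value f = 0.0203.
Total minor-loss coefficient ΣK = 1·0.76 = 0.76.
ΔP = [f·L/D + ΣK]·(ρV²/2) = [0.0203·142/0.024 + 0.76]·(987·2.755²/2) = [120.1 + 0.76]·3745 = 4.526e+05 Pa.
Head loss h_f = ΔP/(ρg) = 4.526e+05/(987·9.81) = 46.7 m.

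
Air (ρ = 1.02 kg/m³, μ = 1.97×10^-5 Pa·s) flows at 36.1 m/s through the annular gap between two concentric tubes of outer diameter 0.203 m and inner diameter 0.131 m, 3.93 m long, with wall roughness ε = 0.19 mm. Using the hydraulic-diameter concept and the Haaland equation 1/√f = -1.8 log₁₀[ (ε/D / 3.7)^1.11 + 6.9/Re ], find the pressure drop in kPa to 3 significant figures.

ΔP ≈ 0.952 kPa

Hydraulic diameter D_h = 4A/P = D_o - D_i = 0.203 - 0.131 = 0.072 m.
Re = ρVD_h/μ = 1.02·36.1·0.072/1.97e-05 = 1.346e+05.
ε/D_h = 0.00019/0.072 = 0.00264; Haaland gives 1/√f = -1.8 log₁₀[0.000321+5.13e-05] = 6.172, so f = 0.02625.
ΔP = f(L/D_h)(ρV²/2) = 0.02625·3.93/0.072·664.6 = 952.5 Pa.
ΔP = 0.952 kPa.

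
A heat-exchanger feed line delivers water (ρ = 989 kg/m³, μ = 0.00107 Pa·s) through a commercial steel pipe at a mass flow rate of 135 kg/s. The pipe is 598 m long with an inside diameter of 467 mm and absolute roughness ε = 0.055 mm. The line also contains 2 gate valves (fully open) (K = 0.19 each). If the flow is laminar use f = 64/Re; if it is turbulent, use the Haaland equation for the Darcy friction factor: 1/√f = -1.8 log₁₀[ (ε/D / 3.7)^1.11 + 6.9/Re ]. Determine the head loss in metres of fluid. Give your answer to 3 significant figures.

A = πD²/4 = π(0.467)²/4 = 0.1713 m²; mean velocity V = ṁ/(ρA) = 135/(989 · 0.1713) = 0.7969 m/s.
Reynolds number Re = ρVD/μ = 989 · 0.7969 · 0.467 / 0.00107 = 3.44e+05.
Re > 4000 → turbulent. Relative roughness ε/D = 5.5e-05/0.467 = 0.000118. Haaland: 1/√f = -1.8 log₁₀[(0.000118/3.7)^1.11 + 6.9/3.44e+05] = -1.8 log₁₀[1.02e-05 + 2.01e-05] = 8.135, so f = 0.01511.
Total minor-loss coefficient ΣK = 2·0.19 = 0.38.
ΔP = [f·L/D + ΣK]·(ρV²/2) = [0.01511·598/0.467 + 0.38]·(989·0.7969²/2) = [19.35 + 0.38]·314 = 6196 Pa.
Head loss h_f = ΔP/(ρg) = 6196/(989·9.81) = 0.639 m.

h_f ≈ 0.639 m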